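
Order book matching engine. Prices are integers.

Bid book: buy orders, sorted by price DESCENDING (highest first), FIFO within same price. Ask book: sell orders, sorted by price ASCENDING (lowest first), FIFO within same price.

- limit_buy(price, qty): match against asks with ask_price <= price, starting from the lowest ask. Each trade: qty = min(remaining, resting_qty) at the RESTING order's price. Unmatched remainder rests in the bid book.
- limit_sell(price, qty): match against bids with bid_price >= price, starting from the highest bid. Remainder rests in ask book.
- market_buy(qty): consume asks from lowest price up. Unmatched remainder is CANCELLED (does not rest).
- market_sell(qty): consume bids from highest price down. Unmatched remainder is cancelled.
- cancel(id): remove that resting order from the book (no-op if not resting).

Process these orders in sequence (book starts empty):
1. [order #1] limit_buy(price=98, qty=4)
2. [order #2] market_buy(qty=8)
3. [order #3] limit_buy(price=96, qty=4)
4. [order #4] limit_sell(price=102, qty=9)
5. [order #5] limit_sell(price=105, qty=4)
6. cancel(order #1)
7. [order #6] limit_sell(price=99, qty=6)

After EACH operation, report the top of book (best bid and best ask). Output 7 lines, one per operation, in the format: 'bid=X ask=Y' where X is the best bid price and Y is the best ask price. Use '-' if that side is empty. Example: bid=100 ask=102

After op 1 [order #1] limit_buy(price=98, qty=4): fills=none; bids=[#1:4@98] asks=[-]
After op 2 [order #2] market_buy(qty=8): fills=none; bids=[#1:4@98] asks=[-]
After op 3 [order #3] limit_buy(price=96, qty=4): fills=none; bids=[#1:4@98 #3:4@96] asks=[-]
After op 4 [order #4] limit_sell(price=102, qty=9): fills=none; bids=[#1:4@98 #3:4@96] asks=[#4:9@102]
After op 5 [order #5] limit_sell(price=105, qty=4): fills=none; bids=[#1:4@98 #3:4@96] asks=[#4:9@102 #5:4@105]
After op 6 cancel(order #1): fills=none; bids=[#3:4@96] asks=[#4:9@102 #5:4@105]
After op 7 [order #6] limit_sell(price=99, qty=6): fills=none; bids=[#3:4@96] asks=[#6:6@99 #4:9@102 #5:4@105]

Answer: bid=98 ask=-
bid=98 ask=-
bid=98 ask=-
bid=98 ask=102
bid=98 ask=102
bid=96 ask=102
bid=96 ask=99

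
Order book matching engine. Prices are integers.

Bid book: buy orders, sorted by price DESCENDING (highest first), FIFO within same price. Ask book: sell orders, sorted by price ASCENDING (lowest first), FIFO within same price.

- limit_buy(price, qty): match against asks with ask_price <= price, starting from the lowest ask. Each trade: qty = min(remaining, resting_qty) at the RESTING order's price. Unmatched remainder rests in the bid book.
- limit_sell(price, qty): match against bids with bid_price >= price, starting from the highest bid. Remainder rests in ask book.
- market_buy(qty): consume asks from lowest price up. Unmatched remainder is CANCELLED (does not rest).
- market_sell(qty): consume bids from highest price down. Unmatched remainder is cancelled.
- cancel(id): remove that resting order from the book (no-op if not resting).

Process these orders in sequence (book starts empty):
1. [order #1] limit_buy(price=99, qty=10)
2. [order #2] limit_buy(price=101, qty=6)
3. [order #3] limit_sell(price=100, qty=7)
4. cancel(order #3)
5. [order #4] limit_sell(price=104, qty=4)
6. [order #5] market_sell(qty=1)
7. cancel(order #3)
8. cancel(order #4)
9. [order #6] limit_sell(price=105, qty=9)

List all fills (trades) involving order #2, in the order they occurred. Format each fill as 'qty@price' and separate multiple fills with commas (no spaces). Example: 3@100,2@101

Answer: 6@101

Derivation:
After op 1 [order #1] limit_buy(price=99, qty=10): fills=none; bids=[#1:10@99] asks=[-]
After op 2 [order #2] limit_buy(price=101, qty=6): fills=none; bids=[#2:6@101 #1:10@99] asks=[-]
After op 3 [order #3] limit_sell(price=100, qty=7): fills=#2x#3:6@101; bids=[#1:10@99] asks=[#3:1@100]
After op 4 cancel(order #3): fills=none; bids=[#1:10@99] asks=[-]
After op 5 [order #4] limit_sell(price=104, qty=4): fills=none; bids=[#1:10@99] asks=[#4:4@104]
After op 6 [order #5] market_sell(qty=1): fills=#1x#5:1@99; bids=[#1:9@99] asks=[#4:4@104]
After op 7 cancel(order #3): fills=none; bids=[#1:9@99] asks=[#4:4@104]
After op 8 cancel(order #4): fills=none; bids=[#1:9@99] asks=[-]
After op 9 [order #6] limit_sell(price=105, qty=9): fills=none; bids=[#1:9@99] asks=[#6:9@105]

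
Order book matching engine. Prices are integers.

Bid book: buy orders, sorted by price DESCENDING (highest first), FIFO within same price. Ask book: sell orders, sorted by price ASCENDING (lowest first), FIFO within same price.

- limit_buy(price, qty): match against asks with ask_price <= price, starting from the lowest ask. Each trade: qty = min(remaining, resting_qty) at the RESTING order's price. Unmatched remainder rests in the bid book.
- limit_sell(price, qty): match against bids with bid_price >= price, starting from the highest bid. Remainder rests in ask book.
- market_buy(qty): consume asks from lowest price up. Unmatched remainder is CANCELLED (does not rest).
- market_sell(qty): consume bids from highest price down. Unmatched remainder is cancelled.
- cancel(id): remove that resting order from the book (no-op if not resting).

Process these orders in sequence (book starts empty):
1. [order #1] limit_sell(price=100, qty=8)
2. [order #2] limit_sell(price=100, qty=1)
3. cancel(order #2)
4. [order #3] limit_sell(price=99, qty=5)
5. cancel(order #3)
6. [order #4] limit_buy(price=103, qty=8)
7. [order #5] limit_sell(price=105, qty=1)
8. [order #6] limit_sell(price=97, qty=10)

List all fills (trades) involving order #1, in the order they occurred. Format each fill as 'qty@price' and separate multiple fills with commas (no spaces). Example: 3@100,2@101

Answer: 8@100

Derivation:
After op 1 [order #1] limit_sell(price=100, qty=8): fills=none; bids=[-] asks=[#1:8@100]
After op 2 [order #2] limit_sell(price=100, qty=1): fills=none; bids=[-] asks=[#1:8@100 #2:1@100]
After op 3 cancel(order #2): fills=none; bids=[-] asks=[#1:8@100]
After op 4 [order #3] limit_sell(price=99, qty=5): fills=none; bids=[-] asks=[#3:5@99 #1:8@100]
After op 5 cancel(order #3): fills=none; bids=[-] asks=[#1:8@100]
After op 6 [order #4] limit_buy(price=103, qty=8): fills=#4x#1:8@100; bids=[-] asks=[-]
After op 7 [order #5] limit_sell(price=105, qty=1): fills=none; bids=[-] asks=[#5:1@105]
After op 8 [order #6] limit_sell(price=97, qty=10): fills=none; bids=[-] asks=[#6:10@97 #5:1@105]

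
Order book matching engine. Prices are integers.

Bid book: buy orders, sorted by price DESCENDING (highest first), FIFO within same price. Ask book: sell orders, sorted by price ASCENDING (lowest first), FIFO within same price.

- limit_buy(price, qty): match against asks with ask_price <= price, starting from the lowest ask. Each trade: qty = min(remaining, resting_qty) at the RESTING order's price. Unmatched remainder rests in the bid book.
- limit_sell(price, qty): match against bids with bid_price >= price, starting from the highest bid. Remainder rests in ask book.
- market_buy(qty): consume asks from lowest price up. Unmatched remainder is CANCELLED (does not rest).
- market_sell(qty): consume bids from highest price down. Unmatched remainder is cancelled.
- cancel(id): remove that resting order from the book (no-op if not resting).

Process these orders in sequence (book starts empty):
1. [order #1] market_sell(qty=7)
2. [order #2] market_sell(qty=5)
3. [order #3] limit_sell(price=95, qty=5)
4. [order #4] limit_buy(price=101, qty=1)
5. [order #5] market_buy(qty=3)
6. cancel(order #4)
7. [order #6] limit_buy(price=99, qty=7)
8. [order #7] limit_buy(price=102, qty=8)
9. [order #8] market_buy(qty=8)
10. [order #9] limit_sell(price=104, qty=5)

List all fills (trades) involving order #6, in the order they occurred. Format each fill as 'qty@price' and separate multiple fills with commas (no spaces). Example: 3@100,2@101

Answer: 1@95

Derivation:
After op 1 [order #1] market_sell(qty=7): fills=none; bids=[-] asks=[-]
After op 2 [order #2] market_sell(qty=5): fills=none; bids=[-] asks=[-]
After op 3 [order #3] limit_sell(price=95, qty=5): fills=none; bids=[-] asks=[#3:5@95]
After op 4 [order #4] limit_buy(price=101, qty=1): fills=#4x#3:1@95; bids=[-] asks=[#3:4@95]
After op 5 [order #5] market_buy(qty=3): fills=#5x#3:3@95; bids=[-] asks=[#3:1@95]
After op 6 cancel(order #4): fills=none; bids=[-] asks=[#3:1@95]
After op 7 [order #6] limit_buy(price=99, qty=7): fills=#6x#3:1@95; bids=[#6:6@99] asks=[-]
After op 8 [order #7] limit_buy(price=102, qty=8): fills=none; bids=[#7:8@102 #6:6@99] asks=[-]
After op 9 [order #8] market_buy(qty=8): fills=none; bids=[#7:8@102 #6:6@99] asks=[-]
After op 10 [order #9] limit_sell(price=104, qty=5): fills=none; bids=[#7:8@102 #6:6@99] asks=[#9:5@104]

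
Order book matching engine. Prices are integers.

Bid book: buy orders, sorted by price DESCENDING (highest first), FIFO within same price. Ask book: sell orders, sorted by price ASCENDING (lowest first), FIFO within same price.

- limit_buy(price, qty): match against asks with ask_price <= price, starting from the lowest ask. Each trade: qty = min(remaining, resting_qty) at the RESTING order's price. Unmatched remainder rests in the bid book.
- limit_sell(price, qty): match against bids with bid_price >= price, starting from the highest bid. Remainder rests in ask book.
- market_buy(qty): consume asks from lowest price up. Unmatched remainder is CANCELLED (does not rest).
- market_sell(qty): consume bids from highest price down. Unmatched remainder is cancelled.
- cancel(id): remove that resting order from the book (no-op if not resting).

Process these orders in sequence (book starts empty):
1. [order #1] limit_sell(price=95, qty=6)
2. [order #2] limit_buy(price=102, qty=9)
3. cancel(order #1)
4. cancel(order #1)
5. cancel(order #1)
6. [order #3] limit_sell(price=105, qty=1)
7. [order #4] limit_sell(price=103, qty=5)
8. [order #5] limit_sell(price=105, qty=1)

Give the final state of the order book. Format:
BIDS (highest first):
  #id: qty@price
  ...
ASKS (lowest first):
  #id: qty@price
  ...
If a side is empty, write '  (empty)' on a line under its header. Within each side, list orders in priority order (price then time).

After op 1 [order #1] limit_sell(price=95, qty=6): fills=none; bids=[-] asks=[#1:6@95]
After op 2 [order #2] limit_buy(price=102, qty=9): fills=#2x#1:6@95; bids=[#2:3@102] asks=[-]
After op 3 cancel(order #1): fills=none; bids=[#2:3@102] asks=[-]
After op 4 cancel(order #1): fills=none; bids=[#2:3@102] asks=[-]
After op 5 cancel(order #1): fills=none; bids=[#2:3@102] asks=[-]
After op 6 [order #3] limit_sell(price=105, qty=1): fills=none; bids=[#2:3@102] asks=[#3:1@105]
After op 7 [order #4] limit_sell(price=103, qty=5): fills=none; bids=[#2:3@102] asks=[#4:5@103 #3:1@105]
After op 8 [order #5] limit_sell(price=105, qty=1): fills=none; bids=[#2:3@102] asks=[#4:5@103 #3:1@105 #5:1@105]

Answer: BIDS (highest first):
  #2: 3@102
ASKS (lowest first):
  #4: 5@103
  #3: 1@105
  #5: 1@105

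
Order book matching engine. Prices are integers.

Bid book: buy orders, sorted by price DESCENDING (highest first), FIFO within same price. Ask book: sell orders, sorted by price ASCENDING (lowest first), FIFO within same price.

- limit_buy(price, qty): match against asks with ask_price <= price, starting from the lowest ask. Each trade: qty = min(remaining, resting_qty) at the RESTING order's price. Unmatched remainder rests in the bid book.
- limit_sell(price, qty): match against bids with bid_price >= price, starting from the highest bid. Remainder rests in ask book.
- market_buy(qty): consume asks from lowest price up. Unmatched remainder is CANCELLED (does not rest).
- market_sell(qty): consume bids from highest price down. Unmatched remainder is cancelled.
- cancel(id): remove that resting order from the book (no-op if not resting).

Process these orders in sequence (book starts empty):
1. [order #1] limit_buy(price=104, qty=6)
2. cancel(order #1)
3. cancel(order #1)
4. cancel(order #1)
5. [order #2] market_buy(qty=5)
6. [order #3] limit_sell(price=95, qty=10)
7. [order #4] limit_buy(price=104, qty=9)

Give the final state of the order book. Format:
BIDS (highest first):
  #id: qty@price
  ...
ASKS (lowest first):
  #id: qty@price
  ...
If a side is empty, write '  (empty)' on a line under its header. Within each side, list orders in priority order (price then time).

Answer: BIDS (highest first):
  (empty)
ASKS (lowest first):
  #3: 1@95

Derivation:
After op 1 [order #1] limit_buy(price=104, qty=6): fills=none; bids=[#1:6@104] asks=[-]
After op 2 cancel(order #1): fills=none; bids=[-] asks=[-]
After op 3 cancel(order #1): fills=none; bids=[-] asks=[-]
After op 4 cancel(order #1): fills=none; bids=[-] asks=[-]
After op 5 [order #2] market_buy(qty=5): fills=none; bids=[-] asks=[-]
After op 6 [order #3] limit_sell(price=95, qty=10): fills=none; bids=[-] asks=[#3:10@95]
After op 7 [order #4] limit_buy(price=104, qty=9): fills=#4x#3:9@95; bids=[-] asks=[#3:1@95]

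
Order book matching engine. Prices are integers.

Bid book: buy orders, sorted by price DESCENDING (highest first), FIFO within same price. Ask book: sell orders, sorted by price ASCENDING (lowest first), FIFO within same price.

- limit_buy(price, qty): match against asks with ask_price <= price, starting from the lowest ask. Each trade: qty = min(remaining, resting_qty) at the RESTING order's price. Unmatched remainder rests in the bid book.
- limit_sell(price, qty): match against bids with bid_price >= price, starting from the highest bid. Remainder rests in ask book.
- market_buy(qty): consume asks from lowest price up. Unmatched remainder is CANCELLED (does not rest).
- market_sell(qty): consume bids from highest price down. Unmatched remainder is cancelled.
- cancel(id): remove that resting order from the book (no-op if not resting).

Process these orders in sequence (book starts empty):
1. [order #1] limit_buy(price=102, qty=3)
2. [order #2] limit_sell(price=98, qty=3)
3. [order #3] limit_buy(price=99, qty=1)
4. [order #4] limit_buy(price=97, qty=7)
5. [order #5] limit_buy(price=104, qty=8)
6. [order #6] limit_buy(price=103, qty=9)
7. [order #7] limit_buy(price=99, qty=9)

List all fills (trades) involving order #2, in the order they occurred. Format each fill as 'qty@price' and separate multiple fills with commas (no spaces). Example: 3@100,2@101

Answer: 3@102

Derivation:
After op 1 [order #1] limit_buy(price=102, qty=3): fills=none; bids=[#1:3@102] asks=[-]
After op 2 [order #2] limit_sell(price=98, qty=3): fills=#1x#2:3@102; bids=[-] asks=[-]
After op 3 [order #3] limit_buy(price=99, qty=1): fills=none; bids=[#3:1@99] asks=[-]
After op 4 [order #4] limit_buy(price=97, qty=7): fills=none; bids=[#3:1@99 #4:7@97] asks=[-]
After op 5 [order #5] limit_buy(price=104, qty=8): fills=none; bids=[#5:8@104 #3:1@99 #4:7@97] asks=[-]
After op 6 [order #6] limit_buy(price=103, qty=9): fills=none; bids=[#5:8@104 #6:9@103 #3:1@99 #4:7@97] asks=[-]
After op 7 [order #7] limit_buy(price=99, qty=9): fills=none; bids=[#5:8@104 #6:9@103 #3:1@99 #7:9@99 #4:7@97] asks=[-]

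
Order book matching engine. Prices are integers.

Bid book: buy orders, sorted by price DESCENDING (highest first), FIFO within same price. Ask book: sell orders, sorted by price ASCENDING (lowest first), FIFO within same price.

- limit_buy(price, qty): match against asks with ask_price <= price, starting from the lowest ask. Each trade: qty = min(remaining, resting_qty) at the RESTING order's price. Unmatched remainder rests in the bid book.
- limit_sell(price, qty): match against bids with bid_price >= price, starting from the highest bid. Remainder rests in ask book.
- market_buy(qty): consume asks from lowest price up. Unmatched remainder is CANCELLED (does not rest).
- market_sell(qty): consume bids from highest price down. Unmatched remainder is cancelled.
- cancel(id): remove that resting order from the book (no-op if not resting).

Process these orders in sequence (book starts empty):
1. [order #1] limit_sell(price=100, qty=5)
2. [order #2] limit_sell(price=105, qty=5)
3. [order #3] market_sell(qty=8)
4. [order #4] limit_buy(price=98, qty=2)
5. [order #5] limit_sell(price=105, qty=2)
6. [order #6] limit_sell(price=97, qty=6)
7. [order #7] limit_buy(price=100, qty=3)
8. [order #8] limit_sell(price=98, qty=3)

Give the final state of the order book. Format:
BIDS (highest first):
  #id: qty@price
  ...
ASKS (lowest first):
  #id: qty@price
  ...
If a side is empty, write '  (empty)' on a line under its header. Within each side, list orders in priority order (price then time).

Answer: BIDS (highest first):
  (empty)
ASKS (lowest first):
  #6: 1@97
  #8: 3@98
  #1: 5@100
  #2: 5@105
  #5: 2@105

Derivation:
After op 1 [order #1] limit_sell(price=100, qty=5): fills=none; bids=[-] asks=[#1:5@100]
After op 2 [order #2] limit_sell(price=105, qty=5): fills=none; bids=[-] asks=[#1:5@100 #2:5@105]
After op 3 [order #3] market_sell(qty=8): fills=none; bids=[-] asks=[#1:5@100 #2:5@105]
After op 4 [order #4] limit_buy(price=98, qty=2): fills=none; bids=[#4:2@98] asks=[#1:5@100 #2:5@105]
After op 5 [order #5] limit_sell(price=105, qty=2): fills=none; bids=[#4:2@98] asks=[#1:5@100 #2:5@105 #5:2@105]
After op 6 [order #6] limit_sell(price=97, qty=6): fills=#4x#6:2@98; bids=[-] asks=[#6:4@97 #1:5@100 #2:5@105 #5:2@105]
After op 7 [order #7] limit_buy(price=100, qty=3): fills=#7x#6:3@97; bids=[-] asks=[#6:1@97 #1:5@100 #2:5@105 #5:2@105]
After op 8 [order #8] limit_sell(price=98, qty=3): fills=none; bids=[-] asks=[#6:1@97 #8:3@98 #1:5@100 #2:5@105 #5:2@105]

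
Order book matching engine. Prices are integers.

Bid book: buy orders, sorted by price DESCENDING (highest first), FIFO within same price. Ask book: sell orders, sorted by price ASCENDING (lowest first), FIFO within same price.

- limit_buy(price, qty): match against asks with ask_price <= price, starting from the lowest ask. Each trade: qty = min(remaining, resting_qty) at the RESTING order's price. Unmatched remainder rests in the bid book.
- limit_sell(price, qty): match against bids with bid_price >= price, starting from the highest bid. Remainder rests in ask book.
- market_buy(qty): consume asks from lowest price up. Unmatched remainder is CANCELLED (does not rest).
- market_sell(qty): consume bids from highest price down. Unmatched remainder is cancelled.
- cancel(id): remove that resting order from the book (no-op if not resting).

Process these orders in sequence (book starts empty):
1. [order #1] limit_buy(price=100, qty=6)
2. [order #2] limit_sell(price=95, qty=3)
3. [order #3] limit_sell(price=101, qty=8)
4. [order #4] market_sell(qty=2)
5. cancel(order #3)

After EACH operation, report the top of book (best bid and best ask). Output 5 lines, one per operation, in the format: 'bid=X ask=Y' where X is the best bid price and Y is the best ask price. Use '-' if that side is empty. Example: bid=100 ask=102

After op 1 [order #1] limit_buy(price=100, qty=6): fills=none; bids=[#1:6@100] asks=[-]
After op 2 [order #2] limit_sell(price=95, qty=3): fills=#1x#2:3@100; bids=[#1:3@100] asks=[-]
After op 3 [order #3] limit_sell(price=101, qty=8): fills=none; bids=[#1:3@100] asks=[#3:8@101]
After op 4 [order #4] market_sell(qty=2): fills=#1x#4:2@100; bids=[#1:1@100] asks=[#3:8@101]
After op 5 cancel(order #3): fills=none; bids=[#1:1@100] asks=[-]

Answer: bid=100 ask=-
bid=100 ask=-
bid=100 ask=101
bid=100 ask=101
bid=100 ask=-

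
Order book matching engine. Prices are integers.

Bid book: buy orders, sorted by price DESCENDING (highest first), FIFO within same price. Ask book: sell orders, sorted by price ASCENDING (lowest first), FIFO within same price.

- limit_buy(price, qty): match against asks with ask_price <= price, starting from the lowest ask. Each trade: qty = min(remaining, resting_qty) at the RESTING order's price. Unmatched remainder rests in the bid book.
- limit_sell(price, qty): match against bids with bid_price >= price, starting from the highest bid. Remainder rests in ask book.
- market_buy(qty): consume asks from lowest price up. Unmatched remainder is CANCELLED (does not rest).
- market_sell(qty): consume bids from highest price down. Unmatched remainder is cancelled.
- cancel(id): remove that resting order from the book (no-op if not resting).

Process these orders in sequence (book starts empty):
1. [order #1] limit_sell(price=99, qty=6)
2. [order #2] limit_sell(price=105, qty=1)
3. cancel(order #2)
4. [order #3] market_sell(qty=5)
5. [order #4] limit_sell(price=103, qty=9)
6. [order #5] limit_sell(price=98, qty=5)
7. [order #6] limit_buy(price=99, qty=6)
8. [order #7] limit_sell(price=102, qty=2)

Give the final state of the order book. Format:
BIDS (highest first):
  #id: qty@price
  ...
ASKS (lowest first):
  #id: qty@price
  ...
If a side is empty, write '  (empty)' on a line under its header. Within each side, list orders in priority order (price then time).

Answer: BIDS (highest first):
  (empty)
ASKS (lowest first):
  #1: 5@99
  #7: 2@102
  #4: 9@103

Derivation:
After op 1 [order #1] limit_sell(price=99, qty=6): fills=none; bids=[-] asks=[#1:6@99]
After op 2 [order #2] limit_sell(price=105, qty=1): fills=none; bids=[-] asks=[#1:6@99 #2:1@105]
After op 3 cancel(order #2): fills=none; bids=[-] asks=[#1:6@99]
After op 4 [order #3] market_sell(qty=5): fills=none; bids=[-] asks=[#1:6@99]
After op 5 [order #4] limit_sell(price=103, qty=9): fills=none; bids=[-] asks=[#1:6@99 #4:9@103]
After op 6 [order #5] limit_sell(price=98, qty=5): fills=none; bids=[-] asks=[#5:5@98 #1:6@99 #4:9@103]
After op 7 [order #6] limit_buy(price=99, qty=6): fills=#6x#5:5@98 #6x#1:1@99; bids=[-] asks=[#1:5@99 #4:9@103]
After op 8 [order #7] limit_sell(price=102, qty=2): fills=none; bids=[-] asks=[#1:5@99 #7:2@102 #4:9@103]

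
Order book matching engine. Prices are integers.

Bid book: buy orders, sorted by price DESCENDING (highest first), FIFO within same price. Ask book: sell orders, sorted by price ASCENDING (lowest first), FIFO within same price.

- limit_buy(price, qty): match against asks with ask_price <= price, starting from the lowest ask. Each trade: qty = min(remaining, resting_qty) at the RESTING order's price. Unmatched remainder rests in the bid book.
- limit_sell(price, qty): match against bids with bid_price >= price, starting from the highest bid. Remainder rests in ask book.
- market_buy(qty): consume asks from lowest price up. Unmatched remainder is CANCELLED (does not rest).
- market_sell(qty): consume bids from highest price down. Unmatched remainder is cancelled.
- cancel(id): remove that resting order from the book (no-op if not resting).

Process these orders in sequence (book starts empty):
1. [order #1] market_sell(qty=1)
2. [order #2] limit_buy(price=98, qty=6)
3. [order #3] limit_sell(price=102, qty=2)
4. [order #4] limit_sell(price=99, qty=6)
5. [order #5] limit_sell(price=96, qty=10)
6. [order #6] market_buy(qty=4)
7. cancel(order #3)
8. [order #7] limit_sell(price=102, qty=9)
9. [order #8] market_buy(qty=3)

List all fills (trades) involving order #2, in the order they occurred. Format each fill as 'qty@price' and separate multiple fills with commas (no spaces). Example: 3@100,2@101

Answer: 6@98

Derivation:
After op 1 [order #1] market_sell(qty=1): fills=none; bids=[-] asks=[-]
After op 2 [order #2] limit_buy(price=98, qty=6): fills=none; bids=[#2:6@98] asks=[-]
After op 3 [order #3] limit_sell(price=102, qty=2): fills=none; bids=[#2:6@98] asks=[#3:2@102]
After op 4 [order #4] limit_sell(price=99, qty=6): fills=none; bids=[#2:6@98] asks=[#4:6@99 #3:2@102]
After op 5 [order #5] limit_sell(price=96, qty=10): fills=#2x#5:6@98; bids=[-] asks=[#5:4@96 #4:6@99 #3:2@102]
After op 6 [order #6] market_buy(qty=4): fills=#6x#5:4@96; bids=[-] asks=[#4:6@99 #3:2@102]
After op 7 cancel(order #3): fills=none; bids=[-] asks=[#4:6@99]
After op 8 [order #7] limit_sell(price=102, qty=9): fills=none; bids=[-] asks=[#4:6@99 #7:9@102]
After op 9 [order #8] market_buy(qty=3): fills=#8x#4:3@99; bids=[-] asks=[#4:3@99 #7:9@102]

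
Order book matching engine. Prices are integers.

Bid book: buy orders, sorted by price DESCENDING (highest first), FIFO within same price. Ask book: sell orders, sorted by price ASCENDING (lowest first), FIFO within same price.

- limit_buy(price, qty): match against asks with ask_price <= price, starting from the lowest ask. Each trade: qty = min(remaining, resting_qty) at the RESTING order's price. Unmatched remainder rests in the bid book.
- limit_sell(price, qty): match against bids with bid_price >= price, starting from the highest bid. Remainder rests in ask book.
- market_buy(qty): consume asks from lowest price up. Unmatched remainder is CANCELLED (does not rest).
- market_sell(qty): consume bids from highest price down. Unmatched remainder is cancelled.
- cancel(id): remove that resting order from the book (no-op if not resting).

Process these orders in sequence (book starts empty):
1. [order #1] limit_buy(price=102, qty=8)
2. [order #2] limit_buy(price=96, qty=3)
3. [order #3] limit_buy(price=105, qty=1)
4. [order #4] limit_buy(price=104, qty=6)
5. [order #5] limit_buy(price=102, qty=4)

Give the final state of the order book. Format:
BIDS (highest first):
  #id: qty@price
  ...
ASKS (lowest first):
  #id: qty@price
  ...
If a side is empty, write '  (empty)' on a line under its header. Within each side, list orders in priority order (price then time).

After op 1 [order #1] limit_buy(price=102, qty=8): fills=none; bids=[#1:8@102] asks=[-]
After op 2 [order #2] limit_buy(price=96, qty=3): fills=none; bids=[#1:8@102 #2:3@96] asks=[-]
After op 3 [order #3] limit_buy(price=105, qty=1): fills=none; bids=[#3:1@105 #1:8@102 #2:3@96] asks=[-]
After op 4 [order #4] limit_buy(price=104, qty=6): fills=none; bids=[#3:1@105 #4:6@104 #1:8@102 #2:3@96] asks=[-]
After op 5 [order #5] limit_buy(price=102, qty=4): fills=none; bids=[#3:1@105 #4:6@104 #1:8@102 #5:4@102 #2:3@96] asks=[-]

Answer: BIDS (highest first):
  #3: 1@105
  #4: 6@104
  #1: 8@102
  #5: 4@102
  #2: 3@96
ASKS (lowest first):
  (empty)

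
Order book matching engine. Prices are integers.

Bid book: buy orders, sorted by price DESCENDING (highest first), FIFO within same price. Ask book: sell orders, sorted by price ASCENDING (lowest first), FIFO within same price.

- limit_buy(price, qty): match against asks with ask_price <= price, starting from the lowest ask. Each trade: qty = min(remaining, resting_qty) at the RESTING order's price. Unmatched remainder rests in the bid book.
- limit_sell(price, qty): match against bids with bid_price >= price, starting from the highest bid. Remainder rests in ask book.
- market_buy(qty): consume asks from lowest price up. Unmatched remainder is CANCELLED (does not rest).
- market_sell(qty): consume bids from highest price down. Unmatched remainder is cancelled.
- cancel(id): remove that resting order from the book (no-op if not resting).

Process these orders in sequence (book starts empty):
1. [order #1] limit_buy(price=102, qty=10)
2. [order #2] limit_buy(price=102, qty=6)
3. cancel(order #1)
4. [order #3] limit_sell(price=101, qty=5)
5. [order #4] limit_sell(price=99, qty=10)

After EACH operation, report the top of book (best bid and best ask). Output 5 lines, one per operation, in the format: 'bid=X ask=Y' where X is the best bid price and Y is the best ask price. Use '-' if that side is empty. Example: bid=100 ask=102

After op 1 [order #1] limit_buy(price=102, qty=10): fills=none; bids=[#1:10@102] asks=[-]
After op 2 [order #2] limit_buy(price=102, qty=6): fills=none; bids=[#1:10@102 #2:6@102] asks=[-]
After op 3 cancel(order #1): fills=none; bids=[#2:6@102] asks=[-]
After op 4 [order #3] limit_sell(price=101, qty=5): fills=#2x#3:5@102; bids=[#2:1@102] asks=[-]
After op 5 [order #4] limit_sell(price=99, qty=10): fills=#2x#4:1@102; bids=[-] asks=[#4:9@99]

Answer: bid=102 ask=-
bid=102 ask=-
bid=102 ask=-
bid=102 ask=-
bid=- ask=99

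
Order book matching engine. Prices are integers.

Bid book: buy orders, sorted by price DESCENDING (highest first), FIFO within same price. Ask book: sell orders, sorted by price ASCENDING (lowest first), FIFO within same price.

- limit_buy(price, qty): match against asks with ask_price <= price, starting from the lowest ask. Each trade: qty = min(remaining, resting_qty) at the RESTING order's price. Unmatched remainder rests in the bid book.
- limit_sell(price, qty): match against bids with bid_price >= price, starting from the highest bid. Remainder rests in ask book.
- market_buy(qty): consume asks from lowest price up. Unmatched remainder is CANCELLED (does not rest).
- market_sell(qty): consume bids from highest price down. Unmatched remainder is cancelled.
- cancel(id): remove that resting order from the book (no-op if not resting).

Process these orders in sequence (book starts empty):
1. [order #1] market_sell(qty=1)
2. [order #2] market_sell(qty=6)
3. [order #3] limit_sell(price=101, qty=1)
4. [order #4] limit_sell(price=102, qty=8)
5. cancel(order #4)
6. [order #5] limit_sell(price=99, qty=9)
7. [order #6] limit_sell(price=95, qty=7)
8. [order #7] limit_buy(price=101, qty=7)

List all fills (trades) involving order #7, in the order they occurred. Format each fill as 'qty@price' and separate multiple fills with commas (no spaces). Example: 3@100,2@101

After op 1 [order #1] market_sell(qty=1): fills=none; bids=[-] asks=[-]
After op 2 [order #2] market_sell(qty=6): fills=none; bids=[-] asks=[-]
After op 3 [order #3] limit_sell(price=101, qty=1): fills=none; bids=[-] asks=[#3:1@101]
After op 4 [order #4] limit_sell(price=102, qty=8): fills=none; bids=[-] asks=[#3:1@101 #4:8@102]
After op 5 cancel(order #4): fills=none; bids=[-] asks=[#3:1@101]
After op 6 [order #5] limit_sell(price=99, qty=9): fills=none; bids=[-] asks=[#5:9@99 #3:1@101]
After op 7 [order #6] limit_sell(price=95, qty=7): fills=none; bids=[-] asks=[#6:7@95 #5:9@99 #3:1@101]
After op 8 [order #7] limit_buy(price=101, qty=7): fills=#7x#6:7@95; bids=[-] asks=[#5:9@99 #3:1@101]

Answer: 7@95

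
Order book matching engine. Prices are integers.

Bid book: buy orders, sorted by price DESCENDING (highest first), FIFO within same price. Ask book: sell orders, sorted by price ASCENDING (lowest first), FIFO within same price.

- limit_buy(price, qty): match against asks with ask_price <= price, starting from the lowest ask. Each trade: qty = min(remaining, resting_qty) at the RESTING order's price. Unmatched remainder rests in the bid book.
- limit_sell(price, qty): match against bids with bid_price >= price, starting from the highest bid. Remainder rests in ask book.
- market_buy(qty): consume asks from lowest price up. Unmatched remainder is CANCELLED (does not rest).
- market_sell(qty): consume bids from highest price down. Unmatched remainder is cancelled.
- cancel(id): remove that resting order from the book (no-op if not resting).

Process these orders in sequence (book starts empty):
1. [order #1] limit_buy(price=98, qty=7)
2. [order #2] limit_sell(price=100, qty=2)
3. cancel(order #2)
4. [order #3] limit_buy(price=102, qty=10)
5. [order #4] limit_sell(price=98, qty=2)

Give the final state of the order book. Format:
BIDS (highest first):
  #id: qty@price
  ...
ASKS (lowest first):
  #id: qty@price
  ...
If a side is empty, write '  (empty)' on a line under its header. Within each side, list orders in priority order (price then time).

After op 1 [order #1] limit_buy(price=98, qty=7): fills=none; bids=[#1:7@98] asks=[-]
After op 2 [order #2] limit_sell(price=100, qty=2): fills=none; bids=[#1:7@98] asks=[#2:2@100]
After op 3 cancel(order #2): fills=none; bids=[#1:7@98] asks=[-]
After op 4 [order #3] limit_buy(price=102, qty=10): fills=none; bids=[#3:10@102 #1:7@98] asks=[-]
After op 5 [order #4] limit_sell(price=98, qty=2): fills=#3x#4:2@102; bids=[#3:8@102 #1:7@98] asks=[-]

Answer: BIDS (highest first):
  #3: 8@102
  #1: 7@98
ASKS (lowest first):
  (empty)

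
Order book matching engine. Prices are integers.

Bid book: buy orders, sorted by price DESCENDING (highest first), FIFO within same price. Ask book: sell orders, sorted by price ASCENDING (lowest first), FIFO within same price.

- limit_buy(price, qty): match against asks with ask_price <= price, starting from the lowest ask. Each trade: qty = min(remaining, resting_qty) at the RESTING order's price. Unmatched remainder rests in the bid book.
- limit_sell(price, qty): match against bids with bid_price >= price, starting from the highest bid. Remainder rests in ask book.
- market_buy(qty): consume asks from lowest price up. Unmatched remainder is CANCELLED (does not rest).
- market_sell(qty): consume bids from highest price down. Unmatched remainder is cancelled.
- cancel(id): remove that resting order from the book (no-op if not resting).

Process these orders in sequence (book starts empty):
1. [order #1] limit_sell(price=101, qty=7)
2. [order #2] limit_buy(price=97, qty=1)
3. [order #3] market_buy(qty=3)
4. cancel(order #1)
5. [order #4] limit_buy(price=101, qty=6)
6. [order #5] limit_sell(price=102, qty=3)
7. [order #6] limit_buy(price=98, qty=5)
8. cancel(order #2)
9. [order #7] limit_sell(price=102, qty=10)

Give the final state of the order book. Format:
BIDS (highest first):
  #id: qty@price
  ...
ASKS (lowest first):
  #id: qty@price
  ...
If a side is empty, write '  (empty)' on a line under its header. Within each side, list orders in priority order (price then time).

Answer: BIDS (highest first):
  #4: 6@101
  #6: 5@98
ASKS (lowest first):
  #5: 3@102
  #7: 10@102

Derivation:
After op 1 [order #1] limit_sell(price=101, qty=7): fills=none; bids=[-] asks=[#1:7@101]
After op 2 [order #2] limit_buy(price=97, qty=1): fills=none; bids=[#2:1@97] asks=[#1:7@101]
After op 3 [order #3] market_buy(qty=3): fills=#3x#1:3@101; bids=[#2:1@97] asks=[#1:4@101]
After op 4 cancel(order #1): fills=none; bids=[#2:1@97] asks=[-]
After op 5 [order #4] limit_buy(price=101, qty=6): fills=none; bids=[#4:6@101 #2:1@97] asks=[-]
After op 6 [order #5] limit_sell(price=102, qty=3): fills=none; bids=[#4:6@101 #2:1@97] asks=[#5:3@102]
After op 7 [order #6] limit_buy(price=98, qty=5): fills=none; bids=[#4:6@101 #6:5@98 #2:1@97] asks=[#5:3@102]
After op 8 cancel(order #2): fills=none; bids=[#4:6@101 #6:5@98] asks=[#5:3@102]
After op 9 [order #7] limit_sell(price=102, qty=10): fills=none; bids=[#4:6@101 #6:5@98] asks=[#5:3@102 #7:10@102]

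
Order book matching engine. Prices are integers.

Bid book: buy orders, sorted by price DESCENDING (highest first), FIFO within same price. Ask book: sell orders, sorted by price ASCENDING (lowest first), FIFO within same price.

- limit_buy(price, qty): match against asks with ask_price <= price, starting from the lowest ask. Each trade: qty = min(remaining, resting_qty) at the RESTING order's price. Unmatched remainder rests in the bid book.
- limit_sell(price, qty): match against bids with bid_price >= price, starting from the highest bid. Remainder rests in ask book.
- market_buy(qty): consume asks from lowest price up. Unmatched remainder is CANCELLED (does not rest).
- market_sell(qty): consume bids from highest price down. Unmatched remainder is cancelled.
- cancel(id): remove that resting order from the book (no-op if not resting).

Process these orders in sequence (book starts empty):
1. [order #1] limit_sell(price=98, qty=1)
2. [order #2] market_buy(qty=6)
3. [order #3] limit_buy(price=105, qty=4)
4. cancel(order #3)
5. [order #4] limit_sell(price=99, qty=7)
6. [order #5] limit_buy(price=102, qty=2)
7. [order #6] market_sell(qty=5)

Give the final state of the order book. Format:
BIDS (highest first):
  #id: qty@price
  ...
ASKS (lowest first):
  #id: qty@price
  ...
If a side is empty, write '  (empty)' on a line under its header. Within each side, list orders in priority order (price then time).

Answer: BIDS (highest first):
  (empty)
ASKS (lowest first):
  #4: 5@99

Derivation:
After op 1 [order #1] limit_sell(price=98, qty=1): fills=none; bids=[-] asks=[#1:1@98]
After op 2 [order #2] market_buy(qty=6): fills=#2x#1:1@98; bids=[-] asks=[-]
After op 3 [order #3] limit_buy(price=105, qty=4): fills=none; bids=[#3:4@105] asks=[-]
After op 4 cancel(order #3): fills=none; bids=[-] asks=[-]
After op 5 [order #4] limit_sell(price=99, qty=7): fills=none; bids=[-] asks=[#4:7@99]
After op 6 [order #5] limit_buy(price=102, qty=2): fills=#5x#4:2@99; bids=[-] asks=[#4:5@99]
After op 7 [order #6] market_sell(qty=5): fills=none; bids=[-] asks=[#4:5@99]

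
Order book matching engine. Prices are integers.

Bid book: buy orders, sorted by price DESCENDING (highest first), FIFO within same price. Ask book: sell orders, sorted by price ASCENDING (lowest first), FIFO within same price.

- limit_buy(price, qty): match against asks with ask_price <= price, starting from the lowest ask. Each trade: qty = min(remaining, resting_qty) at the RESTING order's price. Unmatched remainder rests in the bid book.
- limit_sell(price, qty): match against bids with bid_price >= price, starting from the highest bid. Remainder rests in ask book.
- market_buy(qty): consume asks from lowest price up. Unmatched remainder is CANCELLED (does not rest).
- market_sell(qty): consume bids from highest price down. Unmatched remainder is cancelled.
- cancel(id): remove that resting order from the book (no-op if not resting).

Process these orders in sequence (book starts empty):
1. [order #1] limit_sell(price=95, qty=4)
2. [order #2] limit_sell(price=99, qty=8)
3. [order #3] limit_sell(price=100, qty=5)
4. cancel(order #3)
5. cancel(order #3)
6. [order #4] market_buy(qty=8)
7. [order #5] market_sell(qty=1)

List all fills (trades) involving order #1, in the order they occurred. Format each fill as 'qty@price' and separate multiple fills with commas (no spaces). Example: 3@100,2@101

Answer: 4@95

Derivation:
After op 1 [order #1] limit_sell(price=95, qty=4): fills=none; bids=[-] asks=[#1:4@95]
After op 2 [order #2] limit_sell(price=99, qty=8): fills=none; bids=[-] asks=[#1:4@95 #2:8@99]
After op 3 [order #3] limit_sell(price=100, qty=5): fills=none; bids=[-] asks=[#1:4@95 #2:8@99 #3:5@100]
After op 4 cancel(order #3): fills=none; bids=[-] asks=[#1:4@95 #2:8@99]
After op 5 cancel(order #3): fills=none; bids=[-] asks=[#1:4@95 #2:8@99]
After op 6 [order #4] market_buy(qty=8): fills=#4x#1:4@95 #4x#2:4@99; bids=[-] asks=[#2:4@99]
After op 7 [order #5] market_sell(qty=1): fills=none; bids=[-] asks=[#2:4@99]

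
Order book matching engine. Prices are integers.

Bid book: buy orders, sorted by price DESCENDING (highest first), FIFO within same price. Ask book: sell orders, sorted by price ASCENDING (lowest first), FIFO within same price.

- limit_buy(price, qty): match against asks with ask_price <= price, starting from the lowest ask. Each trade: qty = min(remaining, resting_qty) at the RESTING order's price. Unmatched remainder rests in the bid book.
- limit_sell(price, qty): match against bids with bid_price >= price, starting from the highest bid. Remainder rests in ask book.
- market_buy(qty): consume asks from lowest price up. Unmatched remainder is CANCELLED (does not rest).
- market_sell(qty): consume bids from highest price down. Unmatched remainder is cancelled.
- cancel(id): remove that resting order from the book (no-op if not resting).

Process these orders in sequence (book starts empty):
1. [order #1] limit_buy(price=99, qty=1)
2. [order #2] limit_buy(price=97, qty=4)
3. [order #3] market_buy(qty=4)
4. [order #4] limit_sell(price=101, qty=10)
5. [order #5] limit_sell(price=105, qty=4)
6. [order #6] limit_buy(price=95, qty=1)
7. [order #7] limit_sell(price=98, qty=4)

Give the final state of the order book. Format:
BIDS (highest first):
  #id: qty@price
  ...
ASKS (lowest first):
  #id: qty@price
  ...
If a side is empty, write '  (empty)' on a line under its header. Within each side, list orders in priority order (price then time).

Answer: BIDS (highest first):
  #2: 4@97
  #6: 1@95
ASKS (lowest first):
  #7: 3@98
  #4: 10@101
  #5: 4@105

Derivation:
After op 1 [order #1] limit_buy(price=99, qty=1): fills=none; bids=[#1:1@99] asks=[-]
After op 2 [order #2] limit_buy(price=97, qty=4): fills=none; bids=[#1:1@99 #2:4@97] asks=[-]
After op 3 [order #3] market_buy(qty=4): fills=none; bids=[#1:1@99 #2:4@97] asks=[-]
After op 4 [order #4] limit_sell(price=101, qty=10): fills=none; bids=[#1:1@99 #2:4@97] asks=[#4:10@101]
After op 5 [order #5] limit_sell(price=105, qty=4): fills=none; bids=[#1:1@99 #2:4@97] asks=[#4:10@101 #5:4@105]
After op 6 [order #6] limit_buy(price=95, qty=1): fills=none; bids=[#1:1@99 #2:4@97 #6:1@95] asks=[#4:10@101 #5:4@105]
After op 7 [order #7] limit_sell(price=98, qty=4): fills=#1x#7:1@99; bids=[#2:4@97 #6:1@95] asks=[#7:3@98 #4:10@101 #5:4@105]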